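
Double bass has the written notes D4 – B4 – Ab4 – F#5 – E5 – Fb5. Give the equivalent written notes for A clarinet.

F3 D4 Cb4 A4 G4 Abb4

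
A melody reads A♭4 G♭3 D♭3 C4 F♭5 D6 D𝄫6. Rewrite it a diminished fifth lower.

Ab4 gives D4
Gb3 gives C3
Db3 gives G2
C4 gives F#3
Fb5 gives Bb4
D6 gives G#5
Dbb6 gives Gb5

D4 C3 G2 F#3 Bb4 G#5 Gb5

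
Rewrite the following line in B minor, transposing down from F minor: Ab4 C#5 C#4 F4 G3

D4 F##4 F##3 B3 C#3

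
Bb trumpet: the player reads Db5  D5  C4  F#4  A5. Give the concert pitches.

Cb5 C5 Bb3 E4 G5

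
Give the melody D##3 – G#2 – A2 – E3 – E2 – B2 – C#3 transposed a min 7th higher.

C##4 F#3 G3 D4 D3 A3 B3

D##3: a seventh up reaches C, and 10 semitones makes it C##4.
G#2 up a minor seventh is F#3.
A2: a seventh up reaches G, and 10 semitones makes it G3.
A minor seventh up from E3 gives D4.
A minor seventh up from E2 gives D3.
A minor seventh up from B2 gives A3.
C#3 up a minor seventh is B3.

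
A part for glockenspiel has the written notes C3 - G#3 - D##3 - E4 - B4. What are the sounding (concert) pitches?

C5 G#5 D##5 E6 B6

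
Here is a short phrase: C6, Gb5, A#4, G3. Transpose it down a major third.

Ab5 Ebb5 F#4 Eb3

C6 to Ab5
Gb5 to Ebb5
A#4 to F#4
G3 to Eb3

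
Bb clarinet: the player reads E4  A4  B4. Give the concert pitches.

D4 G4 A4

Written C4 on the Bb clarinet sounds as Bb3, a major second lower; apply that shift to every note.
E4 gives D4
A4 gives G4
B4 gives A4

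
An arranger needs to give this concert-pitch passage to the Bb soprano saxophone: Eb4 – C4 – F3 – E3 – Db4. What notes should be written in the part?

F4 D4 G3 F#3 Eb4

The Bb soprano saxophone sounds a major second below written, so the written part must be a major second above concert — transpose each note up.
Eb4 to F4
C4 to D4
F3 to G3
E3 to F#3
Db4 to Eb4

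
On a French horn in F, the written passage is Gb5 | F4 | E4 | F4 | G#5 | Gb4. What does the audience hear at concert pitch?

The French horn in F sounds a perfect fifth below written, so transpose each written note down a perfect fifth.
Gb5 becomes Cb5
F4 becomes Bb3
E4 becomes A3
F4 becomes Bb3
G#5 becomes C#5
Gb4 becomes Cb4

Cb5 Bb3 A3 Bb3 C#5 Cb4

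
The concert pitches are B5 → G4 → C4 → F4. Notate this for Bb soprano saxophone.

Written C4 sounds as Bb3 on the Bb soprano saxophone, so concert pitches are written a major second up.
B5 becomes C#6
G4 becomes A4
C4 becomes D4
F4 becomes G4

C#6 A4 D4 G4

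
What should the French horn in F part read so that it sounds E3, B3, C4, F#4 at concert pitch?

Written C4 sounds as F3 on the French horn in F, so concert pitches are written a perfect fifth up.
E3 -> B3
B3 -> F#4
C4 -> G4
F#4 -> C#5

B3 F#4 G4 C#5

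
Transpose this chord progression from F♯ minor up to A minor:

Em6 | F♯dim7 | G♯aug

F♯ minor up to A minor is a minor third; each chord root moves by that interval while the quality stays the same.
Em6: root E up a minor third → G, giving Gm6.
F♯dim7: root F♯ up a minor third → A, giving Adim7.
G♯aug: root G♯ up a minor third → B, giving Baug.

Gm6 Adim7 Baug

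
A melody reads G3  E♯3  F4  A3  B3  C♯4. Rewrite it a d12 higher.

A diminished twelfth up from G3 gives Db5.
E#3 up a diminished twelfth is B4.
F4 up a diminished twelfth is Cb6.
A3: a twelfth up reaches E, and 18 semitones makes it Eb5.
A diminished twelfth up from B3 gives F5.
C#4: a twelfth up reaches G, and 18 semitones makes it G5.

Db5 B4 Cb6 Eb5 F5 G5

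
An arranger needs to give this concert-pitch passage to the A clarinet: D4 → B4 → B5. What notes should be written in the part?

F4 D5 D6

Written C4 sounds as A3 on the A clarinet, so concert pitches are written a minor third up.
D4 to F4
B4 to D5
B5 to D6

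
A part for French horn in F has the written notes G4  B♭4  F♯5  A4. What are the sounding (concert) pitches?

C4 Eb4 B4 D4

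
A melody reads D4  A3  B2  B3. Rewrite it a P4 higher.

G4 D4 E3 E4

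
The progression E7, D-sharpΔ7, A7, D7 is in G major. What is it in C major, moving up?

G major up to C major is a perfect fourth; each chord root moves by that interval while the quality stays the same.
E7: root E up a perfect fourth → A, giving A7.
D-sharpΔ7: root D-sharp up a perfect fourth → G#, giving G#Δ7.
A7: root A up a perfect fourth → D, giving D7.
D7: root D up a perfect fourth → G, giving G7.

A7 G#Δ7 D7 G7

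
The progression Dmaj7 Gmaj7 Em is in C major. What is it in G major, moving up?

C major up to G major is a perfect fifth; each chord root moves by that interval while the quality stays the same.
Dmaj7: root D up a perfect fifth → A, giving Amaj7.
Gmaj7: root G up a perfect fifth → D, giving Dmaj7.
Em: root E up a perfect fifth → B, giving Bm.

Amaj7 Dmaj7 Bm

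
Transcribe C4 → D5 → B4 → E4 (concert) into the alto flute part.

F4 G5 E5 A4

The alto flute sounds a perfect fourth below written, so the written part must be a perfect fourth above concert — transpose each note up.
C4 -> F4
D5 -> G5
B4 -> E5
E4 -> A4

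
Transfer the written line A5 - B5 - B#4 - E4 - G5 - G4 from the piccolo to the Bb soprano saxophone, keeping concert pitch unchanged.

First find concert pitch: the piccolo sounds a perfect octave above written, so A5 B5 B#4 E4 G5 G4 sounds A6 B6 B#5 E5 G6 G5.
Then write for Bb soprano saxophone: it sounds a major second below written, so the part must be a major second above concert.
A6 → B6
B6 → C#7
B#5 → C##6
E5 → F#5
G6 → A6
G5 → A5

B6 C#7 C##6 F#5 A6 A5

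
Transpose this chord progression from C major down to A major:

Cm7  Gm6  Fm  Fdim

Am7 Em6 Dm Ddim

C major down to A major is a minor third; each chord root moves by that interval while the quality stays the same.
Cm7: root C down a minor third → A, giving Am7.
Gm6: root G down a minor third → E, giving Em6.
Fm: root F down a minor third → D, giving Dm.
Fdim: root F down a minor third → D, giving Ddim.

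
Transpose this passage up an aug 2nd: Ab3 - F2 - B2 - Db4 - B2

Ab3 -> B3
F2 -> G#2
B2 -> C##3
Db4 -> E4
B2 -> C##3

B3 G#2 C##3 E4 C##3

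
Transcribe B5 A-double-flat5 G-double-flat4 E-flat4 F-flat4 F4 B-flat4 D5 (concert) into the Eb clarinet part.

Written C4 sounds as Eb4 on the Eb clarinet, so concert pitches are written a minor third down.
B5 → G#5
Abb5 → Fb5
Gbb4 → Ebb4
Eb4 → C4
Fb4 → Db4
F4 → D4
Bb4 → G4
D5 → B4

G#5 Fb5 Ebb4 C4 Db4 D4 G4 B4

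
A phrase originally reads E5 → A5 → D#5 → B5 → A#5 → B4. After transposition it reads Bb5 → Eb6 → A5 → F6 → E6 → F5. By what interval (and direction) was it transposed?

Take the first pair: E5 → Bb5. E to B spans 5 letter names, so the interval is some kind of fifth.
E5 to Bb5 is 6 semitones, which makes it a diminished fifth; the second version is higher, so the direction is up.
Checking another pair — B4 → F5 — gives the same interval.

up a diminished fifth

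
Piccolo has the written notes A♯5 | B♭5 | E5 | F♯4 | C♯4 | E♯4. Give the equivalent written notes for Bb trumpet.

B#6 C7 F#6 G#5 D#5 F##5

First find concert pitch: the piccolo sounds a perfect octave above written, so A♯5 B♭5 E5 F♯4 C♯4 E♯4 sounds A#6 Bb6 E6 F#5 C#5 E#5.
Then write for Bb trumpet: it sounds a major second below written, so the part must be a major second above concert.
A#6 → B#6
Bb6 → C7
E6 → F#6
F#5 → G#5
C#5 → D#5
E#5 → F##5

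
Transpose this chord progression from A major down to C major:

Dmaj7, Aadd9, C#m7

A major down to C major is a major sixth; each chord root moves by that interval while the quality stays the same.
Dmaj7: root D down a major sixth → F, giving Fmaj7.
Aadd9: root A down a major sixth → C, giving Cadd9.
C#m7: root C# down a major sixth → E, giving Em7.

Fmaj7 Cadd9 Em7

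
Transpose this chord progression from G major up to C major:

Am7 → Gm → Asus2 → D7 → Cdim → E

Dm7 Cm Dsus2 G7 Fdim A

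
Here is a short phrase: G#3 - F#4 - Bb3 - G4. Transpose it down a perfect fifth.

C#3 B3 Eb3 C4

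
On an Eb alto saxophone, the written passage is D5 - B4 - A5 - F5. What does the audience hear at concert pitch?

F4 D4 C5 Ab4

Written C4 on the Eb alto saxophone sounds as Eb3, a major sixth lower; apply that shift to every note.
D5 → F4
B4 → D4
A5 → C5
F5 → Ab4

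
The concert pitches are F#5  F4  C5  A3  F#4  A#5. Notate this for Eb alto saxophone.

D#6 D5 A5 F#4 D#5 F##6

The Eb alto saxophone sounds a major sixth below written, so the written part must be a major sixth above concert — transpose each note up.
F#5 to D#6
F4 to D5
C5 to A5
A3 to F#4
F#4 to D#5
A#5 to F##6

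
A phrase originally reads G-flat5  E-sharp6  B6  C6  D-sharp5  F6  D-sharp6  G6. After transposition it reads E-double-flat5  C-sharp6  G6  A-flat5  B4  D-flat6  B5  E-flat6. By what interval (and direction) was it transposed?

down a major third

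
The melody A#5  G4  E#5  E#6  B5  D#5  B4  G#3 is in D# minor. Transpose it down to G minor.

D5 Cb4 A4 A5 Eb5 G4 Eb4 C3

D# minor to G minor down is an augmented fifth, so every note moves down by that interval.
A#5 → D5
G4 → Cb4
E#5 → A4
E#6 → A5
B5 → Eb5
D#5 → G4
B4 → Eb4
G#3 → C3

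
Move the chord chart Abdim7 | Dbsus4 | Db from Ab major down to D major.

Ddim7 Gsus4 G

Ab major down to D major is a diminished fifth; each chord root moves by that interval while the quality stays the same.
Abdim7: root Ab down a diminished fifth → D, giving Ddim7.
Dbsus4: root Db down a diminished fifth → G, giving Gsus4.
Db: root Db down a diminished fifth → G, giving G.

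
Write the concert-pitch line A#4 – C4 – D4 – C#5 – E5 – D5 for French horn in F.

E#5 G4 A4 G#5 B5 A5

The French horn in F sounds a perfect fifth below written, so the written part must be a perfect fifth above concert — transpose each note up.
A#4 -> E#5
C4 -> G4
D4 -> A4
C#5 -> G#5
E5 -> B5
D5 -> A5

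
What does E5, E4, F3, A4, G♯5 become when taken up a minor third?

G5 G4 Ab3 C5 B5

E5 gives G5
E4 gives G4
F3 gives Ab3
A4 gives C5
G#5 gives B5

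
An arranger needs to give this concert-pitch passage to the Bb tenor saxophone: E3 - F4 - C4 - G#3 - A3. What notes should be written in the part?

F#4 G5 D5 A#4 B4

The Bb tenor saxophone sounds a major ninth below written, so the written part must be a major ninth above concert — transpose each note up.
E3 → F#4
F4 → G5
C4 → D5
G#3 → A#4
A3 → B4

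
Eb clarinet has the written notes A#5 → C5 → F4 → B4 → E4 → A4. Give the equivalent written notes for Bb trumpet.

D#6 F5 Bb4 E5 A4 D5

First find concert pitch: the Eb clarinet sounds a minor third above written, so A#5 C5 F4 B4 E4 A4 sounds C#6 Eb5 Ab4 D5 G4 C5.
Then write for Bb trumpet: it sounds a major second below written, so the part must be a major second above concert.
C#6 → D#6
Eb5 → F5
Ab4 → Bb4
D5 → E5
G4 → A4
C5 → D5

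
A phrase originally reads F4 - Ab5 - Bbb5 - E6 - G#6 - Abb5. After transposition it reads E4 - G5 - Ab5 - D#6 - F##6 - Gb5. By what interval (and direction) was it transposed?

Take the first pair: F4 → E4. F to E spans 2 letter names, so the interval is some kind of second.
E4 to F4 is 1 semitone, which makes it a minor second; the second version is lower, so the direction is down.
Checking another pair — Abb5 → Gb5 — gives the same interval.

down a minor second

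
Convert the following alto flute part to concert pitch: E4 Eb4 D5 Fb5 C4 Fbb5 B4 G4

The alto flute sounds a perfect fourth below written, so transpose each written note down a perfect fourth.
E4 to B3
Eb4 to Bb3
D5 to A4
Fb5 to Cb5
C4 to G3
Fbb5 to Cbb5
B4 to F#4
G4 to D4

B3 Bb3 A4 Cb5 G3 Cbb5 F#4 D4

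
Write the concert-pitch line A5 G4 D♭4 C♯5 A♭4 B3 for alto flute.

D6 C5 Gb4 F#5 Db5 E4

Written C4 sounds as G3 on the alto flute, so concert pitches are written a perfect fourth up.
A5 to D6
G4 to C5
Db4 to Gb4
C#5 to F#5
Ab4 to Db5
B3 to E4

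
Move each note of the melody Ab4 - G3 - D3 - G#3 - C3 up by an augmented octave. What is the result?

Ab4 becomes A5
G3 becomes G#4
D3 becomes D#4
G#3 becomes G##4
C3 becomes C#4

A5 G#4 D#4 G##4 C#4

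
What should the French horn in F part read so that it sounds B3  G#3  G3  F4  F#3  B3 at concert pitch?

F#4 D#4 D4 C5 C#4 F#4

The French horn in F sounds a perfect fifth below written, so the written part must be a perfect fifth above concert — transpose each note up.
B3 to F#4
G#3 to D#4
G3 to D4
F4 to C5
F#3 to C#4
B3 to F#4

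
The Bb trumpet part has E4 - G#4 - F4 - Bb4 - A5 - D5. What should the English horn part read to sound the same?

First find concert pitch: the Bb trumpet sounds a major second below written, so E4 G#4 F4 Bb4 A5 D5 sounds D4 F#4 Eb4 Ab4 G5 C5.
Then write for English horn: it sounds a perfect fifth below written, so the part must be a perfect fifth above concert.
D4 → A4
F#4 → C#5
Eb4 → Bb4
Ab4 → Eb5
G5 → D6
C5 → G5

A4 C#5 Bb4 Eb5 D6 G5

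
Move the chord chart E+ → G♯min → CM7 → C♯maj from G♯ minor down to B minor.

G+ Bmin EbM7 Emaj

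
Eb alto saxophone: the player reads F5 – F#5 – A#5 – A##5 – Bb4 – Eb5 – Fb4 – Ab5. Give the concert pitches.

Ab4 A4 C#5 C##5 Db4 Gb4 Abb3 Cb5

Written C4 on the Eb alto saxophone sounds as Eb3, a major sixth lower; apply that shift to every note.
F5 gives Ab4
F#5 gives A4
A#5 gives C#5
A##5 gives C##5
Bb4 gives Db4
Eb5 gives Gb4
Fb4 gives Abb3
Ab5 gives Cb5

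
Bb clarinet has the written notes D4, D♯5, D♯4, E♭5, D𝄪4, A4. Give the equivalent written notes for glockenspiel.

C2 C#3 C#2 Db3 C##2 G2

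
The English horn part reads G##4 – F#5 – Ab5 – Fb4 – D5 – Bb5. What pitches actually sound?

C##4 B4 Db5 Bbb3 G4 Eb5

Written C4 on the English horn sounds as F3, a perfect fifth lower; apply that shift to every note.
G##4 → C##4
F#5 → B4
Ab5 → Db5
Fb4 → Bbb3
D5 → G4
Bb5 → Eb5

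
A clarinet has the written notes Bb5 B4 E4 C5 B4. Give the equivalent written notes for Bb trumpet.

First find concert pitch: the A clarinet sounds a minor third below written, so Bb5 B4 E4 C5 B4 sounds G5 G#4 C#4 A4 G#4.
Then write for Bb trumpet: it sounds a major second below written, so the part must be a major second above concert.
G5 → A5
G#4 → A#4
C#4 → D#4
A4 → B4
G#4 → A#4

A5 A#4 D#4 B4 A#4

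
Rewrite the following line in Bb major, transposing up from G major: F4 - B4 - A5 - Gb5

Ab4 D5 C6 Bbb5

From G up to Bb is a minor third; apply that to each pitch.
F4 → Ab4
B4 → D5
A5 → C6
Gb5 → Bbb5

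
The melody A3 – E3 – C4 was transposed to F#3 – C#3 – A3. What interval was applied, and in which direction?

From A3 to F#3 is 3 letter names — a third of some quality.
F#3 to A3 is 3 semitones, which makes it a minor third; the second version is lower, so the direction is down.
Checking another pair — C4 → A3 — gives the same interval.

down a minor third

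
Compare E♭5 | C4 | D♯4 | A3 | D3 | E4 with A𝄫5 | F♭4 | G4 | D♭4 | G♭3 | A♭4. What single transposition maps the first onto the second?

up a diminished fourth

From Eb5 to Abb5 is 4 letter names — a fourth of some quality.
Eb5 to Abb5 is 4 semitones, which makes it a diminished fourth; the second version is higher, so the direction is up.
Checking another pair — E4 → Ab4 — gives the same interval.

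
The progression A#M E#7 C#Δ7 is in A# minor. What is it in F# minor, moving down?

F#M C#7 AΔ7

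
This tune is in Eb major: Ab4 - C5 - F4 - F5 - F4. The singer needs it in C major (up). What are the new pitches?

F5 A5 D5 D6 D5

From Eb up to C is a major sixth; apply that to each pitch.
Ab4 gives F5
C5 gives A5
F4 gives D5
F5 gives D6
F4 gives D5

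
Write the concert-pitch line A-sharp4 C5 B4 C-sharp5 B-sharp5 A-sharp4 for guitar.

A#5 C6 B5 C#6 B#6 A#5

The guitar sounds a perfect octave below written, so the written part must be a perfect octave above concert — transpose each note up.
A#4 → A#5
C5 → C6
B4 → B5
C#5 → C#6
B#5 → B#6
A#4 → A#5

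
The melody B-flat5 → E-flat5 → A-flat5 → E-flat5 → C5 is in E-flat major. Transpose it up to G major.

D6 G5 C6 G5 E5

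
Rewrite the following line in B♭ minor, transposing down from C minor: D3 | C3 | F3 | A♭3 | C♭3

From C down to B♭ is a major second; apply that to each pitch.
D3 to C3
C3 to Bb2
F3 to Eb3
Ab3 to Gb3
Cb3 to Bbb2

C3 Bb2 Eb3 Gb3 Bbb2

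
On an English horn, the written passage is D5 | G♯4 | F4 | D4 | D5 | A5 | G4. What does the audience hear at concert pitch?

Written C4 on the English horn sounds as F3, a perfect fifth lower; apply that shift to every note.
D5 -> G4
G#4 -> C#4
F4 -> Bb3
D4 -> G3
D5 -> G4
A5 -> D5
G4 -> C4

G4 C#4 Bb3 G3 G4 D5 C4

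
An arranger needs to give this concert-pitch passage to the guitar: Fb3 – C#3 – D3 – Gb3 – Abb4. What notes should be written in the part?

Fb4 C#4 D4 Gb4 Abb5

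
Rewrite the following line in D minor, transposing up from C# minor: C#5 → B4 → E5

D5 C5 F5

From C# up to D is a minor second; apply that to each pitch.
C#5 becomes D5
B4 becomes C5
E5 becomes F5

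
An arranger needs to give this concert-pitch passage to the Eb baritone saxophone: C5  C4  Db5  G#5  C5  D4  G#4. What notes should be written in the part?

Written C4 sounds as Eb2 on the Eb baritone saxophone, so concert pitches are written a major thirteenth up.
C5 → A6
C4 → A5
Db5 → Bb6
G#5 → E#7
C5 → A6
D4 → B5
G#4 → E#6

A6 A5 Bb6 E#7 A6 B5 E#6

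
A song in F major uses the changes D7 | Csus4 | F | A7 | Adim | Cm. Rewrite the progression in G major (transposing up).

F major up to G major is a major second; each chord root moves by that interval while the quality stays the same.
D7: root D up a major second → E, giving E7.
Csus4: root C up a major second → D, giving Dsus4.
F: root F up a major second → G, giving G.
A7: root A up a major second → B, giving B7.
Adim: root A up a major second → B, giving Bdim.
Cm: root C up a major second → D, giving Dm.

E7 Dsus4 G B7 Bdim Dm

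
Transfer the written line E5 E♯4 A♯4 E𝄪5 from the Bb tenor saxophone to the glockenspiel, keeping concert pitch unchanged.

First find concert pitch: the Bb tenor saxophone sounds a major ninth below written, so E5 E♯4 A♯4 E𝄪5 sounds D4 D#3 G#3 D##4.
Then write for glockenspiel: it sounds a perfect fifteenth above written, so the part must be a perfect fifteenth below concert.
D4 → D2
D#3 → D#1
G#3 → G#1
D##4 → D##2

D2 D#1 G#1 D##2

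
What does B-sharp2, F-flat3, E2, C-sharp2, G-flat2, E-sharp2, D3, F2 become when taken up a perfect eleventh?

B#2 gives E#4
Fb3 gives Bbb4
E2 gives A3
C#2 gives F#3
Gb2 gives Cb4
E#2 gives A#3
D3 gives G4
F2 gives Bb3

E#4 Bbb4 A3 F#3 Cb4 A#3 G4 Bb3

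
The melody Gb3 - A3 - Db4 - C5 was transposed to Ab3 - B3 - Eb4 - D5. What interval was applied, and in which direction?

up a major second

From Gb3 to Ab3 is 2 letter names — a second of some quality.
Gb3 to Ab3 is 2 semitones, which makes it a major second; the second version is higher, so the direction is up.
Checking another pair — C5 → D5 — gives the same interval.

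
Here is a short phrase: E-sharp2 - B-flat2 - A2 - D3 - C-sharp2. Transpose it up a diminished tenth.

E#2 becomes G3
Bb2 becomes Dbb4
A2 becomes Cb4
D3 becomes Fb4
C#2 becomes Eb3

G3 Dbb4 Cb4 Fb4 Eb3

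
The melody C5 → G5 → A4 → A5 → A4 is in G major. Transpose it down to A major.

D4 A4 B3 B4 B3

G major to A major down is a minor seventh, so every note moves down by that interval.
C5 to D4
G5 to A4
A4 to B3
A5 to B4
A4 to B3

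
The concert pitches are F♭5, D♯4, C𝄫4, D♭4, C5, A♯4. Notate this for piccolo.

Written C4 sounds as C5 on the piccolo, so concert pitches are written a perfect octave down.
Fb5 -> Fb4
D#4 -> D#3
Cbb4 -> Cbb3
Db4 -> Db3
C5 -> C4
A#4 -> A#3

Fb4 D#3 Cbb3 Db3 C4 A#3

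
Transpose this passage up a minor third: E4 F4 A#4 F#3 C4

E4 up a minor third is G4.
F4: a third up reaches A, and 3 semitones makes it Ab4.
A#4 up a minor third is C#5.
F#3: a third up reaches A, and 3 semitones makes it A3.
C4: a third up reaches E, and 3 semitones makes it Eb4.

G4 Ab4 C#5 A3 Eb4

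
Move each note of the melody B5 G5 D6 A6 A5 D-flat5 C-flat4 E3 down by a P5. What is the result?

E5 C5 G5 D6 D5 Gb4 Fb3 A2

B5 gives E5
G5 gives C5
D6 gives G5
A6 gives D6
A5 gives D5
Db5 gives Gb4
Cb4 gives Fb3
E3 gives A2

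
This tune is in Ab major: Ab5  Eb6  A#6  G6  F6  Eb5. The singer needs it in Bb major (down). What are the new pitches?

Bb4 F5 B#5 A5 G5 F4

From Ab down to Bb is a minor seventh; apply that to each pitch.
Ab5 becomes Bb4
Eb6 becomes F5
A#6 becomes B#5
G6 becomes A5
F6 becomes G5
Eb5 becomes F4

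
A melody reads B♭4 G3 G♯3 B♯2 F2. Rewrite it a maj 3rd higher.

Bb4 up a major third is D5.
A major third up from G3 gives B3.
G#3 up a major third is B#3.
B#2 up a major third is D##3.
F2: a third up reaches A, and 4 semitones makes it A2.

D5 B3 B#3 D##3 A2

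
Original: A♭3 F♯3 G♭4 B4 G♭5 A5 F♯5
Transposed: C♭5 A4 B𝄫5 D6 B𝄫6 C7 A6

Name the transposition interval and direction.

up a minor tenth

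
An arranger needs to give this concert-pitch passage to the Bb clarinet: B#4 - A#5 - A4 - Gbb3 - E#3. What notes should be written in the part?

Written C4 sounds as Bb3 on the Bb clarinet, so concert pitches are written a major second up.
B#4 → C##5
A#5 → B#5
A4 → B4
Gbb3 → Abb3
E#3 → F##3

C##5 B#5 B4 Abb3 F##3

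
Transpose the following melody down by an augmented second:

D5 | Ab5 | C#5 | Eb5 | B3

Cb5 Gbb5 Bb4 Dbb5 Ab3

D5 becomes Cb5
Ab5 becomes Gbb5
C#5 becomes Bb4
Eb5 becomes Dbb5
B3 becomes Ab3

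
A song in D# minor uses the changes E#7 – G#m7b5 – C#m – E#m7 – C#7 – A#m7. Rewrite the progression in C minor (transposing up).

D# minor up to C minor is a diminished seventh; each chord root moves by that interval while the quality stays the same.
E#7: root E# up a diminished seventh → D, giving D7.
G#m7b5: root G# up a diminished seventh → F, giving Fm7b5.
C#m: root C# up a diminished seventh → Bb, giving Bbm.
E#m7: root E# up a diminished seventh → D, giving Dm7.
C#7: root C# up a diminished seventh → Bb, giving Bb7.
A#m7: root A# up a diminished seventh → G, giving Gm7.

D7 Fm7b5 Bbm Dm7 Bb7 Gm7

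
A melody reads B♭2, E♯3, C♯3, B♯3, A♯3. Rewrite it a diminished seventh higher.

Abb3 D4 Bb3 A4 G4

A diminished seventh up from Bb2 gives Abb3.
A diminished seventh up from E#3 gives D4.
C#3 up a diminished seventh is Bb3.
B#3: a seventh up reaches A, and 9 semitones makes it A4.
A diminished seventh up from A#3 gives G4.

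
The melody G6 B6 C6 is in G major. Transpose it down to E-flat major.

From G down to E-flat is a major third; apply that to each pitch.
G6 to Eb6
B6 to G6
C6 to Ab5

Eb6 G6 Ab5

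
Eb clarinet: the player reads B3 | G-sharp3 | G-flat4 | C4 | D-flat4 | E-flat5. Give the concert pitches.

Written C4 on the Eb clarinet sounds as Eb4, a minor third higher; apply that shift to every note.
B3 gives D4
G#3 gives B3
Gb4 gives Bbb4
C4 gives Eb4
Db4 gives Fb4
Eb5 gives Gb5

D4 B3 Bbb4 Eb4 Fb4 Gb5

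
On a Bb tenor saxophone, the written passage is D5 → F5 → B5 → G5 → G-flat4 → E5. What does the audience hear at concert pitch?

C4 Eb4 A4 F4 Fb3 D4

The Bb tenor saxophone sounds a major ninth below written, so transpose each written note down a major ninth.
D5 -> C4
F5 -> Eb4
B5 -> A4
G5 -> F4
Gb4 -> Fb3
E5 -> D4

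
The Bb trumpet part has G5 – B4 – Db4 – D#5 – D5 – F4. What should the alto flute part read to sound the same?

First find concert pitch: the Bb trumpet sounds a major second below written, so G5 B4 Db4 D#5 D5 F4 sounds F5 A4 Cb4 C#5 C5 Eb4.
Then write for alto flute: it sounds a perfect fourth below written, so the part must be a perfect fourth above concert.
F5 → Bb5
A4 → D5
Cb4 → Fb4
C#5 → F#5
C5 → F5
Eb4 → Ab4

Bb5 D5 Fb4 F#5 F5 Ab4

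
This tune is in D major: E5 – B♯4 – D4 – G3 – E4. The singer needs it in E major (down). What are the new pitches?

From D down to E is a minor seventh; apply that to each pitch.
E5 -> F#4
B#4 -> C##4
D4 -> E3
G3 -> A2
E4 -> F#3

F#4 C##4 E3 A2 F#3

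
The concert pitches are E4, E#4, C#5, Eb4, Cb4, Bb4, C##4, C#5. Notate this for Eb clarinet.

C#4 C##4 A#4 C4 Ab3 G4 A##3 A#4

The Eb clarinet sounds a minor third above written, so the written part must be a minor third below concert — transpose each note down.
E4 gives C#4
E#4 gives C##4
C#5 gives A#4
Eb4 gives C4
Cb4 gives Ab3
Bb4 gives G4
C##4 gives A##3
C#5 gives A#4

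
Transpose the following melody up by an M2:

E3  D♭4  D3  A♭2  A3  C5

E3 → F#3
Db4 → Eb4
D3 → E3
Ab2 → Bb2
A3 → B3
C5 → D5

F#3 Eb4 E3 Bb2 B3 D5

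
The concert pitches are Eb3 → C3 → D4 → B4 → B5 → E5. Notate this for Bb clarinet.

Written C4 sounds as Bb3 on the Bb clarinet, so concert pitches are written a major second up.
Eb3 to F3
C3 to D3
D4 to E4
B4 to C#5
B5 to C#6
E5 to F#5

F3 D3 E4 C#5 C#6 F#5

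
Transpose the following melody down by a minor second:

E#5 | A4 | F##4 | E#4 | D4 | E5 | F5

D##5 G#4 E##4 D##4 C#4 D#5 E5

E#5 → D##5
A4 → G#4
F##4 → E##4
E#4 → D##4
D4 → C#4
E5 → D#5
F5 → E5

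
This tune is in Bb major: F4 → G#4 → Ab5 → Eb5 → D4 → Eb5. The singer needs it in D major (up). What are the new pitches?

From Bb up to D is a major third; apply that to each pitch.
F4 to A4
G#4 to B#4
Ab5 to C6
Eb5 to G5
D4 to F#4
Eb5 to G5

A4 B#4 C6 G5 F#4 G5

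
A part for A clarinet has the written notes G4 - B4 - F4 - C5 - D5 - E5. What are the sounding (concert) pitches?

The A clarinet sounds a minor third below written, so transpose each written note down a minor third.
G4 gives E4
B4 gives G#4
F4 gives D4
C5 gives A4
D5 gives B4
E5 gives C#5

E4 G#4 D4 A4 B4 C#5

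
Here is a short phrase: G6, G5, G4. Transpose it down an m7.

A5 A4 A3

A minor seventh down from G6 gives A5.
A minor seventh down from G5 gives A4.
G4: a seventh down reaches A, and 10 semitones makes it A3.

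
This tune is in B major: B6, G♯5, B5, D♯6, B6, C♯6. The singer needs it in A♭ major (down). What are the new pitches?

Ab6 F5 Ab5 C6 Ab6 Bb5

B major to A♭ major down is an augmented second, so every note moves down by that interval.
B6 -> Ab6
G#5 -> F5
B5 -> Ab5
D#6 -> C6
B6 -> Ab6
C#6 -> Bb5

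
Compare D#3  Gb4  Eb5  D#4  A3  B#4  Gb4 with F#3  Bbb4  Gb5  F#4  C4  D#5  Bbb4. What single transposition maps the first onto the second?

Take the first pair: D#3 → F#3. D to F spans 3 letter names, so the interval is some kind of third.
D#3 to F#3 is 3 semitones, which makes it a minor third; the second version is higher, so the direction is up.
Checking another pair — Gb4 → Bbb4 — gives the same interval.

up a minor third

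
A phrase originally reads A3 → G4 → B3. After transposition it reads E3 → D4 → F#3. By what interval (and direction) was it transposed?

Take the first pair: A3 → E3. A to E spans 4 letter names, so the interval is some kind of fourth.
E3 to A3 is 5 semitones, which makes it a perfect fourth; the second version is lower, so the direction is down.
Checking another pair — B3 → F#3 — gives the same interval.

down a perfect fourth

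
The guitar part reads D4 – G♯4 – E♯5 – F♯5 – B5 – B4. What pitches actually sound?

The guitar sounds a perfect octave below written, so transpose each written note down a perfect octave.
D4 → D3
G#4 → G#3
E#5 → E#4
F#5 → F#4
B5 → B4
B4 → B3

D3 G#3 E#4 F#4 B4 B3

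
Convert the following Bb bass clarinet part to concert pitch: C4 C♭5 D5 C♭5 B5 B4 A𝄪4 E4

The Bb bass clarinet sounds a major ninth below written, so transpose each written note down a major ninth.
C4 to Bb2
Cb5 to Bbb3
D5 to C4
Cb5 to Bbb3
B5 to A4
B4 to A3
A##4 to G##3
E4 to D3

Bb2 Bbb3 C4 Bbb3 A4 A3 G##3 D3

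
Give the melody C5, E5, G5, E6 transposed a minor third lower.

C5 down a minor third is A4.
E5: a third down reaches C, and 3 semitones makes it C#5.
G5 down a minor third is E5.
A minor third down from E6 gives C#6.

A4 C#5 E5 C#6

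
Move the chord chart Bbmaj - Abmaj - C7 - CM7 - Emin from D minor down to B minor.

D minor down to B minor is a minor third; each chord root moves by that interval while the quality stays the same.
Bbmaj: root Bb down a minor third → G, giving Gmaj.
Abmaj: root Ab down a minor third → F, giving Fmaj.
C7: root C down a minor third → A, giving A7.
CM7: root C down a minor third → A, giving AM7.
Emin: root E down a minor third → C#, giving C#min.

Gmaj Fmaj A7 AM7 C#min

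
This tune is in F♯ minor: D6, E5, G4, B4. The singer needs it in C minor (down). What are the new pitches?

From F♯ down to C is an augmented fourth; apply that to each pitch.
D6 gives Ab5
E5 gives Bb4
G4 gives Db4
B4 gives F4

Ab5 Bb4 Db4 F4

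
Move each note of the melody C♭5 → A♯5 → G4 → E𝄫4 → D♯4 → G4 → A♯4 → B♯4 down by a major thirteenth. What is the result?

Ebb3 C#4 Bb2 Gbb2 F#2 Bb2 C#3 D#3

Cb5: a thirteenth down reaches E, and 21 semitones makes it Ebb3.
A#5: a thirteenth down reaches C, and 21 semitones makes it C#4.
G4 down a major thirteenth is Bb2.
A major thirteenth down from Ebb4 gives Gbb2.
D#4: a thirteenth down reaches F, and 21 semitones makes it F#2.
G4: a thirteenth down reaches B, and 21 semitones makes it Bb2.
A#4: a thirteenth down reaches C, and 21 semitones makes it C#3.
B#4 down a major thirteenth is D#3.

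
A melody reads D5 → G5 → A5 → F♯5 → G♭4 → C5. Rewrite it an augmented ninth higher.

E#6 A#6 B#6 G##6 A5 D#6

D5: a ninth up reaches E, and 15 semitones makes it E#6.
G5 up an augmented ninth is A#6.
An augmented ninth up from A5 gives B#6.
F#5 up an augmented ninth is G##6.
Gb4 up an augmented ninth is A5.
C5: a ninth up reaches D, and 15 semitones makes it D#6.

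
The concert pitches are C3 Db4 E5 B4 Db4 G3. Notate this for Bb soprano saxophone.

D3 Eb4 F#5 C#5 Eb4 A3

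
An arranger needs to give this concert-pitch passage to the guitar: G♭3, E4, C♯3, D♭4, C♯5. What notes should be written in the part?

The guitar sounds a perfect octave below written, so the written part must be a perfect octave above concert — transpose each note up.
Gb3 gives Gb4
E4 gives E5
C#3 gives C#4
Db4 gives Db5
C#5 gives C#6

Gb4 E5 C#4 Db5 C#6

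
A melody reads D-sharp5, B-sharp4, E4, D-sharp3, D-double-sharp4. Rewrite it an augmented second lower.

C5 A4 Db4 C3 C#4

D#5 to C5
B#4 to A4
E4 to Db4
D#3 to C3
D##4 to C#4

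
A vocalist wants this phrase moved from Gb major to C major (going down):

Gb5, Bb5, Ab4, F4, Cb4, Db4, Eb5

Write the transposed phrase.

C5 E5 D4 B3 F3 G3 A4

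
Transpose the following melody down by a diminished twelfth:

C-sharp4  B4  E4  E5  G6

F##2 E#3 A#2 A#3 C#5

C#4 -> F##2
B4 -> E#3
E4 -> A#2
E5 -> A#3
G6 -> C#5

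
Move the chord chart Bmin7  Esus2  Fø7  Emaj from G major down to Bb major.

G major down to Bb major is a major sixth; each chord root moves by that interval while the quality stays the same.
Bmin7: root B down a major sixth → D, giving Dmin7.
Esus2: root E down a major sixth → G, giving Gsus2.
Fø7: root F down a major sixth → Ab, giving Abø7.
Emaj: root E down a major sixth → G, giving Gmaj.

Dmin7 Gsus2 Abø7 Gmaj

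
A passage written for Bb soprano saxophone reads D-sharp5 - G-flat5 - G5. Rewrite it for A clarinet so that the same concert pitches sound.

E5 Abb5 Ab5

First find concert pitch: the Bb soprano saxophone sounds a major second below written, so D-sharp5 G-flat5 G5 sounds C#5 Fb5 F5.
Then write for A clarinet: it sounds a minor third below written, so the part must be a minor third above concert.
C#5 → E5
Fb5 → Abb5
F5 → Ab5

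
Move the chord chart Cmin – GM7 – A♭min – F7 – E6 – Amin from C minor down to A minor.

Amin EM7 Fmin D7 C#6 F#min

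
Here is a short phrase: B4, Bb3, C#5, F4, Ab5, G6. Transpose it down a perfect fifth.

E4 Eb3 F#4 Bb3 Db5 C6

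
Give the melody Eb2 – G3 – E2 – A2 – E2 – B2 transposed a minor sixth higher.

Eb2 up a minor sixth is Cb3.
G3: a sixth up reaches E, and 8 semitones makes it Eb4.
E2 up a minor sixth is C3.
A2 up a minor sixth is F3.
E2 up a minor sixth is C3.
B2 up a minor sixth is G3.

Cb3 Eb4 C3 F3 C3 G3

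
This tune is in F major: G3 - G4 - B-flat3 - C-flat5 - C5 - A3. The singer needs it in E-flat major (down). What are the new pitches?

F major to E-flat major down is a major second, so every note moves down by that interval.
G3 to F3
G4 to F4
Bb3 to Ab3
Cb5 to Bbb4
C5 to Bb4
A3 to G3

F3 F4 Ab3 Bbb4 Bb4 G3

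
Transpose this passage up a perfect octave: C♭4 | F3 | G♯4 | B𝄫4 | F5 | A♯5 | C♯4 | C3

Cb4 gives Cb5
F3 gives F4
G#4 gives G#5
Bbb4 gives Bbb5
F5 gives F6
A#5 gives A#6
C#4 gives C#5
C3 gives C4

Cb5 F4 G#5 Bbb5 F6 A#6 C#5 C4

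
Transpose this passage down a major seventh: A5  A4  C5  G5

Bb4 Bb3 Db4 Ab4

A5 becomes Bb4
A4 becomes Bb3
C5 becomes Db4
G5 becomes Ab4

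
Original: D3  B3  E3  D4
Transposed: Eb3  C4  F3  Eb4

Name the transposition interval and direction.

up a minor second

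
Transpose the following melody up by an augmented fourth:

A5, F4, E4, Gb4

D#6 B4 A#4 C5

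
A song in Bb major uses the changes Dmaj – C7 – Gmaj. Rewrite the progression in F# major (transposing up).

A#maj G#7 D#maj

Bb major up to F# major is an augmented fifth; each chord root moves by that interval while the quality stays the same.
Dmaj: root D up an augmented fifth → A#, giving A#maj.
C7: root C up an augmented fifth → G#, giving G#7.
Gmaj: root G up an augmented fifth → D#, giving D#maj.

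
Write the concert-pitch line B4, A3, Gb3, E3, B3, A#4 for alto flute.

Written C4 sounds as G3 on the alto flute, so concert pitches are written a perfect fourth up.
B4 to E5
A3 to D4
Gb3 to Cb4
E3 to A3
B3 to E4
A#4 to D#5

E5 D4 Cb4 A3 E4 D#5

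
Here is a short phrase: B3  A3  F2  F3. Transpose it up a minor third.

A minor third up from B3 gives D4.
A3 up a minor third is C4.
F2: a third up reaches A, and 3 semitones makes it Ab2.
F3: a third up reaches A, and 3 semitones makes it Ab3.

D4 C4 Ab2 Ab3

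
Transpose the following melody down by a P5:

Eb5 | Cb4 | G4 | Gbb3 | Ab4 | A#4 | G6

Ab4 Fb3 C4 Cbb3 Db4 D#4 C6

Eb5 to Ab4
Cb4 to Fb3
G4 to C4
Gbb3 to Cbb3
Ab4 to Db4
A#4 to D#4
G6 to C6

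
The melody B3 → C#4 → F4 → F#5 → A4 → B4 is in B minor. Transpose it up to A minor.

A4 B4 Eb5 E6 G5 A5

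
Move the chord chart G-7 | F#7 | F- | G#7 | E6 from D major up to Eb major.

Ab-7 G7 Gb- A7 F6

D major up to Eb major is a minor second; each chord root moves by that interval while the quality stays the same.
G-7: root G up a minor second → Ab, giving Ab-7.
F#7: root F# up a minor second → G, giving G7.
F-: root F up a minor second → Gb, giving Gb-.
G#7: root G# up a minor second → A, giving A7.
E6: root E up a minor second → F, giving F6.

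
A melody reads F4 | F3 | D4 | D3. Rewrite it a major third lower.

A major third down from F4 gives Db4.
F3 down a major third is Db3.
A major third down from D4 gives Bb3.
D3: a third down reaches B, and 4 semitones makes it Bb2.

Db4 Db3 Bb3 Bb2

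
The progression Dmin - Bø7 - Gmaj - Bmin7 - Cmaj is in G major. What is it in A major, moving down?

Emin C#ø7 Amaj C#min7 Dmaj

G major down to A major is a minor seventh; each chord root moves by that interval while the quality stays the same.
Dmin: root D down a minor seventh → E, giving Emin.
Bø7: root B down a minor seventh → C#, giving C#ø7.
Gmaj: root G down a minor seventh → A, giving Amaj.
Bmin7: root B down a minor seventh → C#, giving C#min7.
Cmaj: root C down a minor seventh → D, giving Dmaj.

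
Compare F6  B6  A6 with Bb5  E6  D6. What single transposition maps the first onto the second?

down a perfect fifth

Take the first pair: F6 → Bb5. F to B spans 5 letter names, so the interval is some kind of fifth.
Bb5 to F6 is 7 semitones, which makes it a perfect fifth; the second version is lower, so the direction is down.
Checking another pair — A6 → D6 — gives the same interval.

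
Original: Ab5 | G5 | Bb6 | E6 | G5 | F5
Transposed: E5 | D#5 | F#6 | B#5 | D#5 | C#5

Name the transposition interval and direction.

down a diminished fourth

Take the first pair: Ab5 → E5. A to E spans 4 letter names, so the interval is some kind of fourth.
E5 to Ab5 is 4 semitones, which makes it a diminished fourth; the second version is lower, so the direction is down.
Checking another pair — F5 → C#5 — gives the same interval.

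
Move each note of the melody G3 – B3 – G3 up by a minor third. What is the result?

G3 up a minor third is Bb3.
B3: a third up reaches D, and 3 semitones makes it D4.
A minor third up from G3 gives Bb3.

Bb3 D4 Bb3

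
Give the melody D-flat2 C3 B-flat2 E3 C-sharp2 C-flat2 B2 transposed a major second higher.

Eb2 D3 C3 F#3 D#2 Db2 C#3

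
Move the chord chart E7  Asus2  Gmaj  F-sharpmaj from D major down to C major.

D7 Gsus2 Fmaj Emaj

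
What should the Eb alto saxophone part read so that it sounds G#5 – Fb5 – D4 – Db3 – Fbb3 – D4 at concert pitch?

E#6 Db6 B4 Bb3 Dbb4 B4

The Eb alto saxophone sounds a major sixth below written, so the written part must be a major sixth above concert — transpose each note up.
G#5 to E#6
Fb5 to Db6
D4 to B4
Db3 to Bb3
Fbb3 to Dbb4
D4 to B4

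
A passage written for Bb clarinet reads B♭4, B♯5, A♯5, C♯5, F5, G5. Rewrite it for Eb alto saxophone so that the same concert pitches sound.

F5 F##6 E#6 G#5 C6 D6

First find concert pitch: the Bb clarinet sounds a major second below written, so B♭4 B♯5 A♯5 C♯5 F5 G5 sounds Ab4 A#5 G#5 B4 Eb5 F5.
Then write for Eb alto saxophone: it sounds a major sixth below written, so the part must be a major sixth above concert.
Ab4 → F5
A#5 → F##6
G#5 → E#6
B4 → G#5
Eb5 → C6
F5 → D6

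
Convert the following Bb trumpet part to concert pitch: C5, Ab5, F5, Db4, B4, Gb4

Bb4 Gb5 Eb5 Cb4 A4 Fb4

Written C4 on the Bb trumpet sounds as Bb3, a major second lower; apply that shift to every note.
C5 to Bb4
Ab5 to Gb5
F5 to Eb5
Db4 to Cb4
B4 to A4
Gb4 to Fb4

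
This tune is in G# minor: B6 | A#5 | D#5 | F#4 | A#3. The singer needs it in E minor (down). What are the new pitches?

G6 F#5 B4 D4 F#3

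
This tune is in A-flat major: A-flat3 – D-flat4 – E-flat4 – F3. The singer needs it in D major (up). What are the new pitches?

A-flat major to D major up is an augmented fourth, so every note moves up by that interval.
Ab3 gives D4
Db4 gives G4
Eb4 gives A4
F3 gives B3

D4 G4 A4 B3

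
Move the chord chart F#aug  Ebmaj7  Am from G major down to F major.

Eaug Dbmaj7 Gm

G major down to F major is a major second; each chord root moves by that interval while the quality stays the same.
F#aug: root F# down a major second → E, giving Eaug.
Ebmaj7: root Eb down a major second → Db, giving Dbmaj7.
Am: root A down a major second → G, giving Gm.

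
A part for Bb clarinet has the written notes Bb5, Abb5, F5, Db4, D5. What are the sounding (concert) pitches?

Written C4 on the Bb clarinet sounds as Bb3, a major second lower; apply that shift to every note.
Bb5 → Ab5
Abb5 → Gbb5
F5 → Eb5
Db4 → Cb4
D5 → C5

Ab5 Gbb5 Eb5 Cb4 C5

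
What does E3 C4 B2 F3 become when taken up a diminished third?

E3 → Gb3
C4 → Ebb4
B2 → Db3
F3 → Abb3

Gb3 Ebb4 Db3 Abb3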